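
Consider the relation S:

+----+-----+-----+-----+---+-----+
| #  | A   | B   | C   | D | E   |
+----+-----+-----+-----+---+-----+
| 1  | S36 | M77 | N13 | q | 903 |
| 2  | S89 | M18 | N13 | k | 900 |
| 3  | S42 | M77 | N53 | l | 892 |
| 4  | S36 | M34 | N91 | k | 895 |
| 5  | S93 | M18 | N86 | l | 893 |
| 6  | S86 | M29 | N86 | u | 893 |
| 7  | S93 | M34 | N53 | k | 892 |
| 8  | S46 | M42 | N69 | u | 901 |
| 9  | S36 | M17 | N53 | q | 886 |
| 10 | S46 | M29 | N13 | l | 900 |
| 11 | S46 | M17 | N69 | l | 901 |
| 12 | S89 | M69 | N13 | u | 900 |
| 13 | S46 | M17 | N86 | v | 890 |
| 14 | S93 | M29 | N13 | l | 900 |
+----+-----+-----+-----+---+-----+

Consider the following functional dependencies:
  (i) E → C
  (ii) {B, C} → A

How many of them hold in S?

1

(i) E → C: every LHS value maps to a single RHS value — holds.
(ii) {B, C} → A: (B=M29, C=N13): rows 10, 14 → A takes values {S46, S93} — violation — fails.
1 of the 2 dependencies holds.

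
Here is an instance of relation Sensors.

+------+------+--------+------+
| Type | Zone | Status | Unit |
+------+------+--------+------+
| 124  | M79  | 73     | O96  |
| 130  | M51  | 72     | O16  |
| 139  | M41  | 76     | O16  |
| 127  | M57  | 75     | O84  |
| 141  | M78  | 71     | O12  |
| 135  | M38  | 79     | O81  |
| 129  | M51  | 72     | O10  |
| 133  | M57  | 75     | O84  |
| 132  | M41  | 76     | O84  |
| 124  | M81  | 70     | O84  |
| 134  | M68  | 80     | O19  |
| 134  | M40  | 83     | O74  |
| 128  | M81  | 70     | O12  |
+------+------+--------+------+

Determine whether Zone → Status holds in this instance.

Yes

Zone=M79: 1 row → Status = 73 ✓
Zone=M51: 2 rows → Status = 72, 72 ✓
Zone=M41: 2 rows → Status = 76, 76 ✓
Zone=M57: 2 rows → Status = 75, 75 ✓
Zone=M78: 1 row → Status = 71 ✓
Zone=M38: 1 row → Status = 79 ✓
Zone=M81: 2 rows → Status = 70, 70 ✓
Zone=M68: 1 row → Status = 80 ✓
Zone=M40: 1 row → Status = 83 ✓
Every Zone value is associated with a single Status value, so Zone → Status holds.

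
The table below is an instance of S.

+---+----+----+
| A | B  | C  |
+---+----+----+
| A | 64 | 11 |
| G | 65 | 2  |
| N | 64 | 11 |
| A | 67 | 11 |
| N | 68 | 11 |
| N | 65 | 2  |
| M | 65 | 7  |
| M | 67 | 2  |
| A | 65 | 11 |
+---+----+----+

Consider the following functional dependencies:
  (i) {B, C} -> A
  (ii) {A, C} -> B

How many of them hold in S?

(i) {B, C} -> A: (B=64, C=11): 2 rows → A takes values {A, N} — violation; (B=65, C=2): 2 rows → A takes values {G, N} — violation — fails.
(ii) {A, C} -> B: (A=A, C=11): 3 rows → B takes values {64, 67, 65} — violation; (A=N, C=11): 2 rows → B takes values {64, 68} — violation — fails.
None of the 2 dependencies hold.

0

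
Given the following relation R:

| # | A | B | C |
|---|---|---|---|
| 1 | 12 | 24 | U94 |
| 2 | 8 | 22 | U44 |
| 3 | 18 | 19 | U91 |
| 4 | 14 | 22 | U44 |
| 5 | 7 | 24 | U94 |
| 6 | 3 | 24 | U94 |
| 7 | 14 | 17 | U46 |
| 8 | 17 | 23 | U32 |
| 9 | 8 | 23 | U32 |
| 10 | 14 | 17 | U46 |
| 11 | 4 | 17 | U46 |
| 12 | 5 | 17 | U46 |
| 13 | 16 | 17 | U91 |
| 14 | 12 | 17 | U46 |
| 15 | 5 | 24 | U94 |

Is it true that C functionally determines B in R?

No

C=U94: rows 1, 5, 6, 15 → B = 24, 24, 24, 24 ✓
C=U44: rows 2, 4 → B = 22, 22 ✓
C=U91: rows 3, 13 → B takes values {19, 17} — violation
C=U46: rows 7, 10, 11, 12, 14 → B = 17, 17, 17, 17, 17 ✓
C=U32: rows 8, 9 → B = 23, 23 ✓
Two rows agree on C but differ on B, so C → B does not hold.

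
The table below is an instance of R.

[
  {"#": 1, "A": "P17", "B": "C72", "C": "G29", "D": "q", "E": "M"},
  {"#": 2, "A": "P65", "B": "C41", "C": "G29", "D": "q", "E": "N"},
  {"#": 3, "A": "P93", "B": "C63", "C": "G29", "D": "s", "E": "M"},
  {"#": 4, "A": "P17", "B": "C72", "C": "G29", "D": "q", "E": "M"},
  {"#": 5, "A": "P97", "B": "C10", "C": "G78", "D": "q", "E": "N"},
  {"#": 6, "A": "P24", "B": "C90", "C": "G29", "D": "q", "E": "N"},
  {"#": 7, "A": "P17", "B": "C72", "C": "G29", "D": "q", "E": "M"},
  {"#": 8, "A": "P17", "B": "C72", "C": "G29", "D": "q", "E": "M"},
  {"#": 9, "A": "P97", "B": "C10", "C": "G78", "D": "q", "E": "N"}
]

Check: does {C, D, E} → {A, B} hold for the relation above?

No

(C=G29, D=q, E=M): rows 1, 4, 7, 8 → {A,B} = (P17, C72), (P17, C72), (P17, C72), (P17, C72) ✓
(C=G29, D=q, E=N): rows 2, 6 → {A,B} takes values {(P65, C41), (P24, C90)} — violation
(C=G29, D=s, E=M): row 3 → {A,B} = (P93, C63) ✓
(C=G78, D=q, E=N): rows 5, 9 → {A,B} = (P97, C10), (P97, C10) ✓
Two rows agree on {C, D, E} but differ on {A, B}, so {C, D, E} → {A, B} does not hold.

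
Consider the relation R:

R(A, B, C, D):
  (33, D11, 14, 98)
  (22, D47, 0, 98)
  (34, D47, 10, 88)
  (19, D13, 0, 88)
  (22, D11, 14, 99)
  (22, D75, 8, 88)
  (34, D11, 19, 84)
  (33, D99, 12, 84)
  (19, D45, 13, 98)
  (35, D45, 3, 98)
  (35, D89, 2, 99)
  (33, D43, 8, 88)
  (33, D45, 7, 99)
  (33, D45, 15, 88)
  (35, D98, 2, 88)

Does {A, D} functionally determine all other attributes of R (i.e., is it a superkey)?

No

Two distinct rows share (A=33, D=88), so {A, D} does not determine every attribute — not a superkey.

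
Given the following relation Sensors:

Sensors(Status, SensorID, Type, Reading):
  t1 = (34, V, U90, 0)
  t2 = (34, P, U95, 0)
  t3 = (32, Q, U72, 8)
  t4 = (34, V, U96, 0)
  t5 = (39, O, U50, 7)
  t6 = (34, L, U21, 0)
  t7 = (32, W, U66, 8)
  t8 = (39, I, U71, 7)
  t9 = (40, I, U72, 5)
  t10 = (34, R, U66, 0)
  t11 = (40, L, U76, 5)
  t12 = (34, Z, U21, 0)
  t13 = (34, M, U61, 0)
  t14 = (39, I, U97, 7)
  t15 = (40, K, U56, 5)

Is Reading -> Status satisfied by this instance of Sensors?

Yes

Reading=0: rows 1, 2, 4, 6, 10, 12, 13 → Status = 34, 34, 34, 34, 34, 34, 34 ✓
Reading=8: rows 3, 7 → Status = 32, 32 ✓
Reading=7: rows 5, 8, 14 → Status = 39, 39, 39 ✓
Reading=5: rows 9, 11, 15 → Status = 40, 40, 40 ✓
Every Reading value is associated with a single Status value, so Reading -> Status holds.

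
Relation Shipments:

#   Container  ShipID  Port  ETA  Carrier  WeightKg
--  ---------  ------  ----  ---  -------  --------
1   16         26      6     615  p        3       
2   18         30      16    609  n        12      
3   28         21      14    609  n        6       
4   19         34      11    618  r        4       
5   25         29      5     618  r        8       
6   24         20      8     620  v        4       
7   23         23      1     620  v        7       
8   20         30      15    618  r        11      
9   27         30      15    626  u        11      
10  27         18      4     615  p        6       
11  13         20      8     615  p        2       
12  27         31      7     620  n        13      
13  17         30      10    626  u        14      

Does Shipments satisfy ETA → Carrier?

ETA=615: rows 1, 10, 11 → Carrier = p, p, p ✓
ETA=609: rows 2, 3 → Carrier = n, n ✓
ETA=618: rows 4, 5, 8 → Carrier = r, r, r ✓
ETA=620: rows 6, 7, 12 → Carrier takes values {v, n} — violation
ETA=626: rows 9, 13 → Carrier = u, u ✓
Two rows agree on ETA but differ on Carrier, so ETA → Carrier does not hold.

No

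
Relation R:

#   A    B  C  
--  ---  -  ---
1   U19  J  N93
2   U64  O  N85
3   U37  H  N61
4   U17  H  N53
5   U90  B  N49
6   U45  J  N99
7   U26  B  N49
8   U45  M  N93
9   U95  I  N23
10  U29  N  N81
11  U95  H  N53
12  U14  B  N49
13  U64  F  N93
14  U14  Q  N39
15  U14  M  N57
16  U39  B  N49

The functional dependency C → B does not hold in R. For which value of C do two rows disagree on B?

N93

C=N93: rows 1, 8, 13 → B takes values {J, M, F} — violation
C=N85: row 2 → B = O ✓
C=N61: row 3 → B = H ✓
C=N53: rows 4, 11 → B = H, H ✓
C=N49: rows 5, 7, 12, 16 → B = B, B, B, B ✓
C=N99: row 6 → B = J ✓
C=N23: row 9 → B = I ✓
C=N81: row 10 → B = N ✓
C=N39: row 14 → B = Q ✓
C=N57: row 15 → B = M ✓
The only C value with inconsistent B is C=N93.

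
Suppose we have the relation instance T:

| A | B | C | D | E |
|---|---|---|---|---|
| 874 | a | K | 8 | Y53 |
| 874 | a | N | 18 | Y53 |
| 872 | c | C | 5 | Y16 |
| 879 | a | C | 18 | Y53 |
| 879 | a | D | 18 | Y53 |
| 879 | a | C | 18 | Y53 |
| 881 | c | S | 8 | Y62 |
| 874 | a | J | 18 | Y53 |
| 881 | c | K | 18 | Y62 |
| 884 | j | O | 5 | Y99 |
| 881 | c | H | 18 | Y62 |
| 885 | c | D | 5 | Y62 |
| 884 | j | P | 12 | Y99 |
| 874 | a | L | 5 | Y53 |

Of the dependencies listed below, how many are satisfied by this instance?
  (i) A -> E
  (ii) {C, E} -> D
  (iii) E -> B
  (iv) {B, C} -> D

4

(i) A -> E: every LHS value maps to a single RHS value — holds.
(ii) {C, E} -> D: every LHS value maps to a single RHS value — holds.
(iii) E -> B: every LHS value maps to a single RHS value — holds.
(iv) {B, C} -> D: every LHS value maps to a single RHS value — holds.
4 of the 4 dependencies hold.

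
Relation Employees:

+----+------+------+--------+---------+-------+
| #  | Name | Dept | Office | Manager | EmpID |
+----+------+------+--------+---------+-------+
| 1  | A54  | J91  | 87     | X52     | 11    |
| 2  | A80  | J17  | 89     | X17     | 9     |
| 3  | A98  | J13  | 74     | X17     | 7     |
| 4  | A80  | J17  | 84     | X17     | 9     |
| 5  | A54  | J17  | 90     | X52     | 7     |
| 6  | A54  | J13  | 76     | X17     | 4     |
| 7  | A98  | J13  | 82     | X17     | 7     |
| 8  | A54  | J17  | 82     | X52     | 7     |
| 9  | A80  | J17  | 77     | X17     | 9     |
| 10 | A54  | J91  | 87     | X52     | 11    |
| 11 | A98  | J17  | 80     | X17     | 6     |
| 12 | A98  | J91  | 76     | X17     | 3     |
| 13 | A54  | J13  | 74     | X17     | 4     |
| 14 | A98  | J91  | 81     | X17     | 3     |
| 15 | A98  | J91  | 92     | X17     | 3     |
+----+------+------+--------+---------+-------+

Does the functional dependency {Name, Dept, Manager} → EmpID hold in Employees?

Yes

(Name=A54, Dept=J91, Manager=X52): rows 1, 10 → EmpID = 11, 11 ✓
(Name=A80, Dept=J17, Manager=X17): rows 2, 4, 9 → EmpID = 9, 9, 9 ✓
(Name=A98, Dept=J13, Manager=X17): rows 3, 7 → EmpID = 7, 7 ✓
(Name=A54, Dept=J17, Manager=X52): rows 5, 8 → EmpID = 7, 7 ✓
(Name=A54, Dept=J13, Manager=X17): rows 6, 13 → EmpID = 4, 4 ✓
(Name=A98, Dept=J17, Manager=X17): row 11 → EmpID = 6 ✓
(Name=A98, Dept=J91, Manager=X17): rows 12, 14, 15 → EmpID = 3, 3, 3 ✓
Every {Name, Dept, Manager} value is associated with a single EmpID value, so {Name, Dept, Manager} → EmpID holds.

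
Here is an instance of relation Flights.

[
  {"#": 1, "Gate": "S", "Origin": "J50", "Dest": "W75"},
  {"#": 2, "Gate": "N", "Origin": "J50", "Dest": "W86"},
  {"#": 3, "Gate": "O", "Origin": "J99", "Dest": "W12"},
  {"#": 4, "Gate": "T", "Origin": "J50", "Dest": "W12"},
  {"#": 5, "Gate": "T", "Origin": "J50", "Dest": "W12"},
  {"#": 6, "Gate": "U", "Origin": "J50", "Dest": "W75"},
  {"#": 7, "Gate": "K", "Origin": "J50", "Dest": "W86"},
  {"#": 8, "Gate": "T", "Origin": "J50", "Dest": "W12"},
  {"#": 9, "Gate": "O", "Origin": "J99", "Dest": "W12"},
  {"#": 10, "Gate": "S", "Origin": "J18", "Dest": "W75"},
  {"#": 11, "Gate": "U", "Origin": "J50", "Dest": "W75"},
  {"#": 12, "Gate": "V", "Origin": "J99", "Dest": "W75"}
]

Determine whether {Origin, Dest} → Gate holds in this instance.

No

(Origin=J50, Dest=W75): rows 1, 6, 11 → Gate takes values {S, U} — violation
(Origin=J50, Dest=W86): rows 2, 7 → Gate takes values {N, K} — violation
(Origin=J99, Dest=W12): rows 3, 9 → Gate = O, O ✓
(Origin=J50, Dest=W12): rows 4, 5, 8 → Gate = T, T, T ✓
(Origin=J18, Dest=W75): row 10 → Gate = S ✓
(Origin=J99, Dest=W75): row 12 → Gate = V ✓
Two rows agree on {Origin, Dest} but differ on Gate, so {Origin, Dest} → Gate does not hold.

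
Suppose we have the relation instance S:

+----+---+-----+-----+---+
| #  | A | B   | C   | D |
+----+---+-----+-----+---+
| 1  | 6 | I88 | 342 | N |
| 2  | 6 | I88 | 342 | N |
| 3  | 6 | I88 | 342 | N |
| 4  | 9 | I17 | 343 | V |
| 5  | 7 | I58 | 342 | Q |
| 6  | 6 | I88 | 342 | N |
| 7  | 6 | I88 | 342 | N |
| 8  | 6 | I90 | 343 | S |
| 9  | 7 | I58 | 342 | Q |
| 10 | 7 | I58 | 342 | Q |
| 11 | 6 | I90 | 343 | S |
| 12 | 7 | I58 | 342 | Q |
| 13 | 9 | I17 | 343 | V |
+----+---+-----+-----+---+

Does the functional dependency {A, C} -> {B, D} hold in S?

(A=6, C=342): rows 1, 2, 3, 6, 7 → {B,D} = (I88, N), (I88, N), (I88, N), (I88, N), (I88, N) ✓
(A=9, C=343): rows 4, 13 → {B,D} = (I17, V), (I17, V) ✓
(A=7, C=342): rows 5, 9, 10, 12 → {B,D} = (I58, Q), (I58, Q), (I58, Q), (I58, Q) ✓
(A=6, C=343): rows 8, 11 → {B,D} = (I90, S), (I90, S) ✓
Every {A, C} value is associated with a single {B, D} value, so {A, C} -> {B, D} holds.

Yes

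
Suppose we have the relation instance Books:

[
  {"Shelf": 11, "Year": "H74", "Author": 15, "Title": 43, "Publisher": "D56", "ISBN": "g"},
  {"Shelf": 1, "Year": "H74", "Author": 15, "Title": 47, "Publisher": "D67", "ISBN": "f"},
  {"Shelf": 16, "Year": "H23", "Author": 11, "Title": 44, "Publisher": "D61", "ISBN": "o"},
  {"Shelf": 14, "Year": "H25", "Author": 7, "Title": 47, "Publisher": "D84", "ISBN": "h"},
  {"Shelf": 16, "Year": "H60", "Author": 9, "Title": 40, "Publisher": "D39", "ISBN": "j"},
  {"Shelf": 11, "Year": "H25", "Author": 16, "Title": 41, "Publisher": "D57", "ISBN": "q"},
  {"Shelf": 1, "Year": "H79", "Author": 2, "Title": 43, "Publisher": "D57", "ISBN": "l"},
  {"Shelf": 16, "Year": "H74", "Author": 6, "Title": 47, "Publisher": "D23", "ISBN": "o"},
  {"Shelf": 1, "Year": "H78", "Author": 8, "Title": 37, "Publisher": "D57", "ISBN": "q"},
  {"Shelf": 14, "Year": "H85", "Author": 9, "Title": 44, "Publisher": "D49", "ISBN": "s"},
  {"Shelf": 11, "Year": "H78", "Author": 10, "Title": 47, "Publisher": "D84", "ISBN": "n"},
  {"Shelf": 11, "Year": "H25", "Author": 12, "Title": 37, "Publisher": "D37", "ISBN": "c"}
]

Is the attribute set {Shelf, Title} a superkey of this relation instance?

All 12 rows have distinct {Shelf, Title} values, so {Shelf, Title} → (all attributes) holds and {Shelf, Title} is a superkey.

Yes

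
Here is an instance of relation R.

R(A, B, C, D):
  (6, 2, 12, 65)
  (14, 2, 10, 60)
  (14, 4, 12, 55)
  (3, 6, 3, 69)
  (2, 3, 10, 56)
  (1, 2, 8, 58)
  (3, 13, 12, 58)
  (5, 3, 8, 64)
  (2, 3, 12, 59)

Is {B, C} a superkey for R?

Yes

All 9 rows have distinct {B, C} values, so {B, C} → (all attributes) holds and {B, C} is a superkey.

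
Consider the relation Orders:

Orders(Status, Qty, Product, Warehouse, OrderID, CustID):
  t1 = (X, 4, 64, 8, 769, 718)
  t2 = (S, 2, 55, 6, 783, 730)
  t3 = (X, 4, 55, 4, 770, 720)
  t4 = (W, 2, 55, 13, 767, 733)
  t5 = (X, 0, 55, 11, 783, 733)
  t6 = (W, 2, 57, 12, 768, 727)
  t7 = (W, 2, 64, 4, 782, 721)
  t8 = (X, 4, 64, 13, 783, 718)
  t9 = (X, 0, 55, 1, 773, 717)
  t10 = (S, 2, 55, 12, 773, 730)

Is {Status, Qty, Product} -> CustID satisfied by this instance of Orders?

(Status=X, Qty=4, Product=64): rows 1, 8 → CustID = 718, 718 ✓
(Status=S, Qty=2, Product=55): rows 2, 10 → CustID = 730, 730 ✓
(Status=X, Qty=4, Product=55): row 3 → CustID = 720 ✓
(Status=W, Qty=2, Product=55): row 4 → CustID = 733 ✓
(Status=X, Qty=0, Product=55): rows 5, 9 → CustID takes values {733, 717} — violation
(Status=W, Qty=2, Product=57): row 6 → CustID = 727 ✓
(Status=W, Qty=2, Product=64): row 7 → CustID = 721 ✓
Two rows agree on {Status, Qty, Product} but differ on CustID, so {Status, Qty, Product} -> CustID does not hold.

No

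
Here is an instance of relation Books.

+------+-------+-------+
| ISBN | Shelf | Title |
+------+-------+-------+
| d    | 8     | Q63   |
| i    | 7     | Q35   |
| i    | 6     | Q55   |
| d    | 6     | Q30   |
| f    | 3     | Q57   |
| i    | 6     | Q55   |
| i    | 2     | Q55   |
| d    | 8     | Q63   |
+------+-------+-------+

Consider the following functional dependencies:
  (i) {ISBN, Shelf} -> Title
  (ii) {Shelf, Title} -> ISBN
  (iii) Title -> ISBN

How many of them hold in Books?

3

(i) {ISBN, Shelf} -> Title: every LHS value maps to a single RHS value — holds.
(ii) {Shelf, Title} -> ISBN: every LHS value maps to a single RHS value — holds.
(iii) Title -> ISBN: every LHS value maps to a single RHS value — holds.
3 of the 3 dependencies hold.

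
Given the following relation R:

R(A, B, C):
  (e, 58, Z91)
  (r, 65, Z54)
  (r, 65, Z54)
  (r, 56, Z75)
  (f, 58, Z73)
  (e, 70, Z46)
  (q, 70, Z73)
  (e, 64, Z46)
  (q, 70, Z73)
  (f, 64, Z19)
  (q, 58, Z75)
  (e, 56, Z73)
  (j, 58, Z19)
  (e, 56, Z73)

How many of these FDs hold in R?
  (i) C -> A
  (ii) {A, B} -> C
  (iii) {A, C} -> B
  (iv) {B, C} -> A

2

(i) C -> A: C=Z75: 2 rows → A takes values {r, q} — violation; C=Z73: 5 rows → A takes values {f, q, e} — violation; C=Z19: 2 rows → A takes values {f, j} — violation — fails.
(ii) {A, B} -> C: every LHS value maps to a single RHS value — holds.
(iii) {A, C} -> B: (A=e, C=Z46): 2 rows → B takes values {70, 64} — violation — fails.
(iv) {B, C} -> A: every LHS value maps to a single RHS value — holds.
2 of the 4 dependencies hold.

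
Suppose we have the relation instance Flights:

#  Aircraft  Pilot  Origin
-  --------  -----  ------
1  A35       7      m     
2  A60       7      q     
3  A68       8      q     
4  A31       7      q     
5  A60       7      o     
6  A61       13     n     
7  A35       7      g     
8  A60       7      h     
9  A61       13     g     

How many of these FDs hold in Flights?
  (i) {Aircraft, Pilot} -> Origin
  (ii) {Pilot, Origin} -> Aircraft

(i) {Aircraft, Pilot} -> Origin: (Aircraft=A35, Pilot=7): rows 1, 7 → Origin takes values {m, g} — violation; (Aircraft=A60, Pilot=7): rows 2, 5, 8 → Origin takes values {q, o, h} — violation; (Aircraft=A61, Pilot=13): rows 6, 9 → Origin takes values {n, g} — violation — fails.
(ii) {Pilot, Origin} -> Aircraft: (Pilot=7, Origin=q): rows 2, 4 → Aircraft takes values {A60, A31} — violation — fails.
None of the 2 dependencies hold.

0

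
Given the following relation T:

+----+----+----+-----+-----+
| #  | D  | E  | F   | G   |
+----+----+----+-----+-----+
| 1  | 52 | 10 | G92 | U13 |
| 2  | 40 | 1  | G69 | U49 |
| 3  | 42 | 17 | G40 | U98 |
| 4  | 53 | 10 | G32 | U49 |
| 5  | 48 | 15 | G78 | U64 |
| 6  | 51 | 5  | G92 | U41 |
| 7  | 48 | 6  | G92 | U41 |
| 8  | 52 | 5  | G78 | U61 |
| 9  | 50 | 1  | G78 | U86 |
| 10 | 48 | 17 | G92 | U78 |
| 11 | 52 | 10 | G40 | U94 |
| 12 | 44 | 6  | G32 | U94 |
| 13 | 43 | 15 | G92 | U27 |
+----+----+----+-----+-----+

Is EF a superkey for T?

Yes

All 13 rows have distinct EF values, so EF → (all attributes) holds and EF is a superkey.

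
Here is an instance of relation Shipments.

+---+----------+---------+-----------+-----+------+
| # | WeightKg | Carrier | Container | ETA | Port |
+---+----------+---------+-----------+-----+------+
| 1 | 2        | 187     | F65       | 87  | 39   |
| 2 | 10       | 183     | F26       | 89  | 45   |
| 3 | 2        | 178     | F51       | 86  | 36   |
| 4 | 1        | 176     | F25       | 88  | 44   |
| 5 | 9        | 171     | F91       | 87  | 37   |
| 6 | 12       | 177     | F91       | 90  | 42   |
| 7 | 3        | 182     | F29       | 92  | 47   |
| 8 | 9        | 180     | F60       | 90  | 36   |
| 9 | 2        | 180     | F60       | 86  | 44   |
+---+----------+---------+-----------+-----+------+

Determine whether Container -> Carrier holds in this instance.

Container=F65: row 1 → Carrier = 187 ✓
Container=F26: row 2 → Carrier = 183 ✓
Container=F51: row 3 → Carrier = 178 ✓
Container=F25: row 4 → Carrier = 176 ✓
Container=F91: rows 5, 6 → Carrier takes values {171, 177} — violation
Container=F29: row 7 → Carrier = 182 ✓
Container=F60: rows 8, 9 → Carrier = 180, 180 ✓
Two rows agree on Container but differ on Carrier, so Container -> Carrier does not hold.

No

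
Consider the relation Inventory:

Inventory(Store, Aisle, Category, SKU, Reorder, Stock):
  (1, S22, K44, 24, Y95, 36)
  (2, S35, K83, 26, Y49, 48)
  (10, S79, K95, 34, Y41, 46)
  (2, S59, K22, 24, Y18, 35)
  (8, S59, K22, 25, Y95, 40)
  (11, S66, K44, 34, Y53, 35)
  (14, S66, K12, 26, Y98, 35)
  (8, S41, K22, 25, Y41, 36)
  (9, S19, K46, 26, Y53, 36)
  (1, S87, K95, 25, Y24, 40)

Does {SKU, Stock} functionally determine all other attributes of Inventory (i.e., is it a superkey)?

No

Two distinct rows share (SKU=25, Stock=40), so {SKU, Stock} does not determine every attribute — not a superkey.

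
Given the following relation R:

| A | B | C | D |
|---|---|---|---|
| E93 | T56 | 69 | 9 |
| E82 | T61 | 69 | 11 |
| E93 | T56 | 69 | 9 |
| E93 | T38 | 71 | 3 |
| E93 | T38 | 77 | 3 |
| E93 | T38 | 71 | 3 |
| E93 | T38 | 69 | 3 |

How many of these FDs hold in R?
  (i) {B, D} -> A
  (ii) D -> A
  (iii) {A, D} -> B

(i) {B, D} -> A: every LHS value maps to a single RHS value — holds.
(ii) D -> A: every LHS value maps to a single RHS value — holds.
(iii) {A, D} -> B: every LHS value maps to a single RHS value — holds.
3 of the 3 dependencies hold.

3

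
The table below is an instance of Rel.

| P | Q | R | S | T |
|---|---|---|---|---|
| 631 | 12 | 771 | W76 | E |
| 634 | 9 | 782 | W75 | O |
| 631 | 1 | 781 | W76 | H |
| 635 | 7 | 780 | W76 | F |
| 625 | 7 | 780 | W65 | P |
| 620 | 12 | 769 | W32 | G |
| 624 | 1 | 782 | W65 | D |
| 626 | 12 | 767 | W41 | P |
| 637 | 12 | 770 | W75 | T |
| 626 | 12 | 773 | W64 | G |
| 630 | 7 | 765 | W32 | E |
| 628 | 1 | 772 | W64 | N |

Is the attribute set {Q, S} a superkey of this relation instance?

Yes

All 12 rows have distinct {Q, S} values, so {Q, S} → (all attributes) holds and {Q, S} is a superkey.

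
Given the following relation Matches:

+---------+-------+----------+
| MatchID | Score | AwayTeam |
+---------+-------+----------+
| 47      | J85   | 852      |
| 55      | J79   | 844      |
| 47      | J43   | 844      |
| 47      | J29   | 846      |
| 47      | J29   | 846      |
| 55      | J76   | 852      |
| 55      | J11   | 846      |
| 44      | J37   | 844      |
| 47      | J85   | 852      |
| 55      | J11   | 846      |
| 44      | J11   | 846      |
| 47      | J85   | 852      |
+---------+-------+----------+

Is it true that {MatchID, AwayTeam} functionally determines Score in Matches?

Yes

(MatchID=47, AwayTeam=852): 3 rows → Score = J85, J85, J85 ✓
(MatchID=55, AwayTeam=844): 1 row → Score = J79 ✓
(MatchID=47, AwayTeam=844): 1 row → Score = J43 ✓
(MatchID=47, AwayTeam=846): 2 rows → Score = J29, J29 ✓
(MatchID=55, AwayTeam=852): 1 row → Score = J76 ✓
(MatchID=55, AwayTeam=846): 2 rows → Score = J11, J11 ✓
(MatchID=44, AwayTeam=844): 1 row → Score = J37 ✓
(MatchID=44, AwayTeam=846): 1 row → Score = J11 ✓
Every {MatchID, AwayTeam} value is associated with a single Score value, so {MatchID, AwayTeam} → Score holds.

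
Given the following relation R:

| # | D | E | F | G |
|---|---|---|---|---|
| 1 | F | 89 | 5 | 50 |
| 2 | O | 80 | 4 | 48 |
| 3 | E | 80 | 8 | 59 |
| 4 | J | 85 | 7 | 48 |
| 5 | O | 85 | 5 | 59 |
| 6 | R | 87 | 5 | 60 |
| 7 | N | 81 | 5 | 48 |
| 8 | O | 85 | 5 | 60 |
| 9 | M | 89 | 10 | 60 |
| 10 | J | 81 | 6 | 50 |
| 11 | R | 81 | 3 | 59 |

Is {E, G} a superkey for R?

Yes

All 11 rows have distinct {E, G} values, so {E, G} → (all attributes) holds and {E, G} is a superkey.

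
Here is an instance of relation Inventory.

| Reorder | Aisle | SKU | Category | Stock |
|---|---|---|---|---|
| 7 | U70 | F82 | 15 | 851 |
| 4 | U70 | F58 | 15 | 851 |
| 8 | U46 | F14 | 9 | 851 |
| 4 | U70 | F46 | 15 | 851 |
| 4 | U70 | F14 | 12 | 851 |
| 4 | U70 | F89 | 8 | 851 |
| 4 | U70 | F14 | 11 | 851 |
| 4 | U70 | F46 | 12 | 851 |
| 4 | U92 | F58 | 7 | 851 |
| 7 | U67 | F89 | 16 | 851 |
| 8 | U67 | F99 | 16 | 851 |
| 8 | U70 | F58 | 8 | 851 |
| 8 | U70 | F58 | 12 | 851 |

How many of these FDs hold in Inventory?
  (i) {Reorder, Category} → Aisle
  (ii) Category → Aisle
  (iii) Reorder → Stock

(i) {Reorder, Category} → Aisle: every LHS value maps to a single RHS value — holds.
(ii) Category → Aisle: every LHS value maps to a single RHS value — holds.
(iii) Reorder → Stock: every LHS value maps to a single RHS value — holds.
3 of the 3 dependencies hold.

3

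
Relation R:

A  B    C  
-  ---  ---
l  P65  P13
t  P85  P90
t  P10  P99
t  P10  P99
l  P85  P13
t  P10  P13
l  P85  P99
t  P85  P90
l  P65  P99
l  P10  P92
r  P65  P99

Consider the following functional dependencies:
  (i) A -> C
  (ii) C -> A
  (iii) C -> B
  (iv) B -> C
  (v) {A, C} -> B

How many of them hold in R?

(i) A -> C: A=l: 5 rows → C takes values {P13, P99, P92} — violation; A=t: 5 rows → C takes values {P90, P99, P13} — violation — fails.
(ii) C -> A: C=P13: 3 rows → A takes values {l, t} — violation; C=P99: 5 rows → A takes values {t, l, r} — violation — fails.
(iii) C -> B: C=P13: 3 rows → B takes values {P65, P85, P10} — violation; C=P99: 5 rows → B takes values {P10, P85, P65} — violation — fails.
(iv) B -> C: B=P65: 3 rows → C takes values {P13, P99} — violation; B=P85: 4 rows → C takes values {P90, P13, P99} — violation; B=P10: 4 rows → C takes values {P99, P13, P92} — violation — fails.
(v) {A, C} -> B: (A=l, C=P13): 2 rows → B takes values {P65, P85} — violation; (A=l, C=P99): 2 rows → B takes values {P85, P65} — violation — fails.
None of the 5 dependencies hold.

0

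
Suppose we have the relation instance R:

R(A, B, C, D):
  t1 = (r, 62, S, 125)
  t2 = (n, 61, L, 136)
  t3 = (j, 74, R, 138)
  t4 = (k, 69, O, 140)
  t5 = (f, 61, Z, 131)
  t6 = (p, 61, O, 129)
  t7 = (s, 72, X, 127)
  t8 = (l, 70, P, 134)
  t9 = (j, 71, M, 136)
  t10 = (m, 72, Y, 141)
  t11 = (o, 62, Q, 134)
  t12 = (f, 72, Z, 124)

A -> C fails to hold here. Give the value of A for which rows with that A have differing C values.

A=r: row 1 → C = S ✓
A=n: row 2 → C = L ✓
A=j: rows 3, 9 → C takes values {R, M} — violation
A=k: row 4 → C = O ✓
A=f: rows 5, 12 → C = Z, Z ✓
A=p: row 6 → C = O ✓
A=s: row 7 → C = X ✓
A=l: row 8 → C = P ✓
A=m: row 10 → C = Y ✓
A=o: row 11 → C = Q ✓
The only A value with inconsistent C is A=j.

j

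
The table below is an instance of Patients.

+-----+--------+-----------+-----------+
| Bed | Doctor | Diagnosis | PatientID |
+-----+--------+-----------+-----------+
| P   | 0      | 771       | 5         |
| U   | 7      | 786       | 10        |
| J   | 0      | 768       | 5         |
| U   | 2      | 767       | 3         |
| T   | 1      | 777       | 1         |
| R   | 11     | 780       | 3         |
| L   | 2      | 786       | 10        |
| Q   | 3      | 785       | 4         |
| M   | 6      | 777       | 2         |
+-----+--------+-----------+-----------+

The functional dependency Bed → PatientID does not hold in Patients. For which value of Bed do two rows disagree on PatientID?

Bed=P: 1 row → PatientID = 5 ✓
Bed=U: 2 rows → PatientID takes values {10, 3} — violation
Bed=J: 1 row → PatientID = 5 ✓
Bed=T: 1 row → PatientID = 1 ✓
Bed=R: 1 row → PatientID = 3 ✓
Bed=L: 1 row → PatientID = 10 ✓
Bed=Q: 1 row → PatientID = 4 ✓
Bed=M: 1 row → PatientID = 2 ✓
The only Bed value with inconsistent PatientID is Bed=U.

U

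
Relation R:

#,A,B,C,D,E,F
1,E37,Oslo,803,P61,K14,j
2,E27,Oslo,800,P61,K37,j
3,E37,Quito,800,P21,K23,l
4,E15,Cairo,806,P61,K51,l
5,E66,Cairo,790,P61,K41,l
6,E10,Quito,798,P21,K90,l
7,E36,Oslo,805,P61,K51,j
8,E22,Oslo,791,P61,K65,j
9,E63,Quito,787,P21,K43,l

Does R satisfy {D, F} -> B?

(D=P61, F=j): rows 1, 2, 7, 8 → B = Oslo, Oslo, Oslo, Oslo ✓
(D=P21, F=l): rows 3, 6, 9 → B = Quito, Quito, Quito ✓
(D=P61, F=l): rows 4, 5 → B = Cairo, Cairo ✓
Every {D, F} value is associated with a single B value, so {D, F} -> B holds.

Yes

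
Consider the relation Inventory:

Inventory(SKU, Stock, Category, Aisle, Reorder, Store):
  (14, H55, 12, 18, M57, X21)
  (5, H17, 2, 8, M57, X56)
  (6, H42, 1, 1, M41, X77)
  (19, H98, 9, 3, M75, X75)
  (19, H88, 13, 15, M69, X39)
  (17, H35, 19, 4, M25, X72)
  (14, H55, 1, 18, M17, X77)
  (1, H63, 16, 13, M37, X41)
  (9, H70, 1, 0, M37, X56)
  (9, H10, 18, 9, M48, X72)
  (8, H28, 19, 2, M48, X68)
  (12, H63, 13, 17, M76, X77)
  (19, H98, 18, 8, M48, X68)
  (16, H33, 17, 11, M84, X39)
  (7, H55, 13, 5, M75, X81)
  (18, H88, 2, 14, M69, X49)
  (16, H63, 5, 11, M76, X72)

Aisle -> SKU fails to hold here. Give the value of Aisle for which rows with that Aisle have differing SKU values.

Aisle=18: 2 rows → SKU = 14, 14 ✓
Aisle=8: 2 rows → SKU takes values {5, 19} — violation
Aisle=1: 1 row → SKU = 6 ✓
Aisle=3: 1 row → SKU = 19 ✓
Aisle=15: 1 row → SKU = 19 ✓
Aisle=4: 1 row → SKU = 17 ✓
Aisle=13: 1 row → SKU = 1 ✓
Aisle=0: 1 row → SKU = 9 ✓
Aisle=9: 1 row → SKU = 9 ✓
Aisle=2: 1 row → SKU = 8 ✓
Aisle=17: 1 row → SKU = 12 ✓
Aisle=11: 2 rows → SKU = 16, 16 ✓
Aisle=5: 1 row → SKU = 7 ✓
Aisle=14: 1 row → SKU = 18 ✓
The only Aisle value with inconsistent SKU is Aisle=8.

8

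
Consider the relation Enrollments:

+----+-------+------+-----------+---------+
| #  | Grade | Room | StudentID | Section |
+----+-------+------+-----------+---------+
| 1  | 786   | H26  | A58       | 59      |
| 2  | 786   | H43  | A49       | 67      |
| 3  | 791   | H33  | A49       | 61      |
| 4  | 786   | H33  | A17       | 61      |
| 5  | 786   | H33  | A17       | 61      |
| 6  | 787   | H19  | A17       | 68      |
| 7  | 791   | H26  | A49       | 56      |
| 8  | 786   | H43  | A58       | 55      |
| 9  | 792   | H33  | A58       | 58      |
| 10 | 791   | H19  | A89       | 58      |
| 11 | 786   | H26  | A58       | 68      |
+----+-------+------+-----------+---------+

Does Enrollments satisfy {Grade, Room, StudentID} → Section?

(Grade=786, Room=H26, StudentID=A58): rows 1, 11 → Section takes values {59, 68} — violation
(Grade=786, Room=H43, StudentID=A49): row 2 → Section = 67 ✓
(Grade=791, Room=H33, StudentID=A49): row 3 → Section = 61 ✓
(Grade=786, Room=H33, StudentID=A17): rows 4, 5 → Section = 61, 61 ✓
(Grade=787, Room=H19, StudentID=A17): row 6 → Section = 68 ✓
(Grade=791, Room=H26, StudentID=A49): row 7 → Section = 56 ✓
(Grade=786, Room=H43, StudentID=A58): row 8 → Section = 55 ✓
(Grade=792, Room=H33, StudentID=A58): row 9 → Section = 58 ✓
(Grade=791, Room=H19, StudentID=A89): row 10 → Section = 58 ✓
Two rows agree on {Grade, Room, StudentID} but differ on Section, so {Grade, Room, StudentID} → Section does not hold.

No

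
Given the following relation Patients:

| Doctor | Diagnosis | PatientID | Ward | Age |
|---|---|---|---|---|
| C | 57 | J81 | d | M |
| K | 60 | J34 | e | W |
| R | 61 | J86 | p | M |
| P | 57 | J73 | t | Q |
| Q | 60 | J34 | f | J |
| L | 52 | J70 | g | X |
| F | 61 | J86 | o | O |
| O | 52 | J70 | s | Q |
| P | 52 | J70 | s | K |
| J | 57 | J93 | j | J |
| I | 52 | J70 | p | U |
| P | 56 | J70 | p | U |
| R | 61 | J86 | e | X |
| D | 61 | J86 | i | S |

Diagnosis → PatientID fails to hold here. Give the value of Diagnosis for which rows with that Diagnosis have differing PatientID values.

57

Diagnosis=57: 3 rows → PatientID takes values {J81, J73, J93} — violation
Diagnosis=60: 2 rows → PatientID = J34, J34 ✓
Diagnosis=61: 4 rows → PatientID = J86, J86, J86, J86 ✓
Diagnosis=52: 4 rows → PatientID = J70, J70, J70, J70 ✓
Diagnosis=56: 1 row → PatientID = J70 ✓
The only Diagnosis value with inconsistent PatientID is Diagnosis=57.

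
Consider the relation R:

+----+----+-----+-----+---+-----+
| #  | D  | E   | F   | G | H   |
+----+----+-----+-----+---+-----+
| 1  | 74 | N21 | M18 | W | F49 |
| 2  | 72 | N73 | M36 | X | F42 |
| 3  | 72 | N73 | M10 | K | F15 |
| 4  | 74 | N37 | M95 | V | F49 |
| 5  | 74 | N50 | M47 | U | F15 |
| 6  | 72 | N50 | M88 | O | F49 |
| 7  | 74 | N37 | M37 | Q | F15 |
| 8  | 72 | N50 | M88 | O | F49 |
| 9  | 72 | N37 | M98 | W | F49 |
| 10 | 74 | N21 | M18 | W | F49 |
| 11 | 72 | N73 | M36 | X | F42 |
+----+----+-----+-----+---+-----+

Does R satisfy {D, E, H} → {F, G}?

Yes

(D=74, E=N21, H=F49): rows 1, 10 → {F,G} = (M18, W), (M18, W) ✓
(D=72, E=N73, H=F42): rows 2, 11 → {F,G} = (M36, X), (M36, X) ✓
(D=72, E=N73, H=F15): row 3 → {F,G} = (M10, K) ✓
(D=74, E=N37, H=F49): row 4 → {F,G} = (M95, V) ✓
(D=74, E=N50, H=F15): row 5 → {F,G} = (M47, U) ✓
(D=72, E=N50, H=F49): rows 6, 8 → {F,G} = (M88, O), (M88, O) ✓
(D=74, E=N37, H=F15): row 7 → {F,G} = (M37, Q) ✓
(D=72, E=N37, H=F49): row 9 → {F,G} = (M98, W) ✓
Every {D, E, H} value is associated with a single {F, G} value, so {D, E, H} → {F, G} holds.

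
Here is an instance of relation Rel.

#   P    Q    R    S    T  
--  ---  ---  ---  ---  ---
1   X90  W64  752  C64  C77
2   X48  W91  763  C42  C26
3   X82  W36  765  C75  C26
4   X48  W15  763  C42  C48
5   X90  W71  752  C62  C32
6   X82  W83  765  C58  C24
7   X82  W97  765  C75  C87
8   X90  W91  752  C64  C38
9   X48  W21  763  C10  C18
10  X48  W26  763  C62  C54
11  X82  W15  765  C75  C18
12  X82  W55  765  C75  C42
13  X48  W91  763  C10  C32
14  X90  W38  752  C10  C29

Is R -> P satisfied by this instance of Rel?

Yes

R=752: rows 1, 5, 8, 14 → P = X90, X90, X90, X90 ✓
R=763: rows 2, 4, 9, 10, 13 → P = X48, X48, X48, X48, X48 ✓
R=765: rows 3, 6, 7, 11, 12 → P = X82, X82, X82, X82, X82 ✓
Every R value is associated with a single P value, so R -> P holds.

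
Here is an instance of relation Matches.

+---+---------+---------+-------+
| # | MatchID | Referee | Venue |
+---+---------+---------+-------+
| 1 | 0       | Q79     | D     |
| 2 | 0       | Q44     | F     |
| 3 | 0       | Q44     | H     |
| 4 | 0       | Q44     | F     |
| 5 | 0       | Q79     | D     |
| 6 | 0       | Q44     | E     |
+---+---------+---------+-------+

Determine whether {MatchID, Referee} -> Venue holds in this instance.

(MatchID=0, Referee=Q79): rows 1, 5 → Venue = D, D ✓
(MatchID=0, Referee=Q44): rows 2, 3, 4, 6 → Venue takes values {F, H, E} — violation
Two rows agree on {MatchID, Referee} but differ on Venue, so {MatchID, Referee} -> Venue does not hold.

No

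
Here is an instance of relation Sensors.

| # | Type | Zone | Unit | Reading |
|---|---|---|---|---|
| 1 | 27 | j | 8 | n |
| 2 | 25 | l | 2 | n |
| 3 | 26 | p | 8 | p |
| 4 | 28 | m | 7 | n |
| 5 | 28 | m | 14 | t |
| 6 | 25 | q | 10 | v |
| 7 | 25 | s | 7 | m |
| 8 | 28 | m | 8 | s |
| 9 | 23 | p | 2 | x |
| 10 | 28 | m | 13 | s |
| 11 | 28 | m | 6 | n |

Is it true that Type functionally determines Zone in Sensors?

No

Type=27: row 1 → Zone = j ✓
Type=25: rows 2, 6, 7 → Zone takes values {l, q, s} — violation
Type=26: row 3 → Zone = p ✓
Type=28: rows 4, 5, 8, 10, 11 → Zone = m, m, m, m, m ✓
Type=23: row 9 → Zone = p ✓
Two rows agree on Type but differ on Zone, so Type -> Zone does not hold.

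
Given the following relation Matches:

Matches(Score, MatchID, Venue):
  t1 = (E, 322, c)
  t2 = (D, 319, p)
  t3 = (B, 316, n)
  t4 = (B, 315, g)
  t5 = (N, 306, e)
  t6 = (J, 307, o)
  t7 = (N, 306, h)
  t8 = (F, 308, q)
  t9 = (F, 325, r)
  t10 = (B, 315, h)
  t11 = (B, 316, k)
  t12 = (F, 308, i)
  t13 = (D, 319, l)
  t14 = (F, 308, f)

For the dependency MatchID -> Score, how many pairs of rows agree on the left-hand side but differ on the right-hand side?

0

MatchID=319: all 2 rows agree on Score — 0 pairs.
MatchID=316: all 2 rows agree on Score — 0 pairs.
MatchID=315: all 2 rows agree on Score — 0 pairs.
MatchID=306: all 2 rows agree on Score — 0 pairs.
MatchID=308: all 3 rows agree on Score — 0 pairs.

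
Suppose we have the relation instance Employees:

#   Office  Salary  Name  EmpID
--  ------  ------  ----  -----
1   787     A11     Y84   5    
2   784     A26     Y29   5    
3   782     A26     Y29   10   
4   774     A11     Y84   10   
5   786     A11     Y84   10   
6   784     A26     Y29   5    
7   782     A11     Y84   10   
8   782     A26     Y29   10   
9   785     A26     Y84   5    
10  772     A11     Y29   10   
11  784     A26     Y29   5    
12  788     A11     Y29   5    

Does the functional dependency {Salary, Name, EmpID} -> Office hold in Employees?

(Salary=A11, Name=Y84, EmpID=5): row 1 → Office = 787 ✓
(Salary=A26, Name=Y29, EmpID=5): rows 2, 6, 11 → Office = 784, 784, 784 ✓
(Salary=A26, Name=Y29, EmpID=10): rows 3, 8 → Office = 782, 782 ✓
(Salary=A11, Name=Y84, EmpID=10): rows 4, 5, 7 → Office takes values {774, 786, 782} — violation
(Salary=A26, Name=Y84, EmpID=5): row 9 → Office = 785 ✓
(Salary=A11, Name=Y29, EmpID=10): row 10 → Office = 772 ✓
(Salary=A11, Name=Y29, EmpID=5): row 12 → Office = 788 ✓
Two rows agree on {Salary, Name, EmpID} but differ on Office, so {Salary, Name, EmpID} -> Office does not hold.

No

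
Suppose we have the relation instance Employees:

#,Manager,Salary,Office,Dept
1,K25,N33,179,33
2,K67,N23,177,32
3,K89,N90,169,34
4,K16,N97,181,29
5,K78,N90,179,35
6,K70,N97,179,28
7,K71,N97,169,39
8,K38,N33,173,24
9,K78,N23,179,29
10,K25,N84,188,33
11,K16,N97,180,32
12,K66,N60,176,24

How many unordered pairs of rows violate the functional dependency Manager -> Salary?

Manager=K25: violating pairs (1,10) — 1 pair.
Manager=K16: all 2 rows agree on Salary — 0 pairs.
Manager=K78: violating pairs (5,9) — 1 pair.

2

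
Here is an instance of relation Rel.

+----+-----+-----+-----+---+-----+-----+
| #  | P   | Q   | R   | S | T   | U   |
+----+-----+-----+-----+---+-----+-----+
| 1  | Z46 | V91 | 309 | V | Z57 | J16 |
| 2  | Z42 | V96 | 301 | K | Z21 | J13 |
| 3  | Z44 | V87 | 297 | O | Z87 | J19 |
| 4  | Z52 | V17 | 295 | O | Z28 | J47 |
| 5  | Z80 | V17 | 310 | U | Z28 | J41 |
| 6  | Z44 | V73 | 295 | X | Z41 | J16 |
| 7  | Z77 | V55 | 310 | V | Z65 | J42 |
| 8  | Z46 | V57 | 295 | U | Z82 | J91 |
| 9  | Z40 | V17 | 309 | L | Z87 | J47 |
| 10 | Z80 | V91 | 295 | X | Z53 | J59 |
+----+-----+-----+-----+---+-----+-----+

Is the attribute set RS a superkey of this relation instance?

No

Rows 6 and 10 have the same RS value (R=295, S=X) but are distinct tuples, so RS does not determine every attribute — not a superkey.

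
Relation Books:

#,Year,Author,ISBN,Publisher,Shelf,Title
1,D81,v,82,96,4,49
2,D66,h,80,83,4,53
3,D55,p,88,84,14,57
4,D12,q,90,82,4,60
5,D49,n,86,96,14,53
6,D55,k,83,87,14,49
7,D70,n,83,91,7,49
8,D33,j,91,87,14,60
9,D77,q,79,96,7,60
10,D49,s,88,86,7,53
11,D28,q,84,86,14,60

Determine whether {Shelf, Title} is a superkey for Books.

No

Rows 8 and 11 have the same {Shelf, Title} value (Shelf=14, Title=60) but are distinct tuples, so {Shelf, Title} does not determine every attribute — not a superkey.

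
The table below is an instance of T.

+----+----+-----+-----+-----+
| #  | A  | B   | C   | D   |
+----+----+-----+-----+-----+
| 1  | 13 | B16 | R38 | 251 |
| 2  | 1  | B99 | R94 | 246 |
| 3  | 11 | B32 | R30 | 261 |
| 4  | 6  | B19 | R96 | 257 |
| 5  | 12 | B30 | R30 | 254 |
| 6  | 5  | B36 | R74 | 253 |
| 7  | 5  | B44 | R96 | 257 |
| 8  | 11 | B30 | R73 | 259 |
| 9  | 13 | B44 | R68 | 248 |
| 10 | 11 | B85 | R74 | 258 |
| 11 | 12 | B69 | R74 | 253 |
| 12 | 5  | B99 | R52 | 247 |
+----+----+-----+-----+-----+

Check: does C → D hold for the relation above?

C=R38: row 1 → D = 251 ✓
C=R94: row 2 → D = 246 ✓
C=R30: rows 3, 5 → D takes values {261, 254} — violation
C=R96: rows 4, 7 → D = 257, 257 ✓
C=R74: rows 6, 10, 11 → D takes values {253, 258} — violation
C=R73: row 8 → D = 259 ✓
C=R68: row 9 → D = 248 ✓
C=R52: row 12 → D = 247 ✓
Two rows agree on C but differ on D, so C → D does not hold.

No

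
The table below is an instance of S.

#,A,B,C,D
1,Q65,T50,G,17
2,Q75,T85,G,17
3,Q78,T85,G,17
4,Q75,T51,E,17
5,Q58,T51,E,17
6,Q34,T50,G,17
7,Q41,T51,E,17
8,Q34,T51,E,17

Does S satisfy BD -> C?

(B=T50, D=17): rows 1, 6 → C = G, G ✓
(B=T85, D=17): rows 2, 3 → C = G, G ✓
(B=T51, D=17): rows 4, 5, 7, 8 → C = E, E, E, E ✓
Every BD value is associated with a single C value, so BD -> C holds.

Yes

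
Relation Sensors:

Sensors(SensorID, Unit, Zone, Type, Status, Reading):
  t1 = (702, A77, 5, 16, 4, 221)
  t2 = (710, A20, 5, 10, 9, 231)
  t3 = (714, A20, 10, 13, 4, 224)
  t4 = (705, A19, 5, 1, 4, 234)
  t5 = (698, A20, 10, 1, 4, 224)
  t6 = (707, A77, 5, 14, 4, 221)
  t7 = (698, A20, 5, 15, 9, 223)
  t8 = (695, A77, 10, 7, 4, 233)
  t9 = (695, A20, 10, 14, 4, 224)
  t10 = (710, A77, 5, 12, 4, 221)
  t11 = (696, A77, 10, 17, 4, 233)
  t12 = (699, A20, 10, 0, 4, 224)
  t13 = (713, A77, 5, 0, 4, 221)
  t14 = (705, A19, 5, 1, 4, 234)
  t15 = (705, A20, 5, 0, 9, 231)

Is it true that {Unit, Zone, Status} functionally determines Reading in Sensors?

No

(Unit=A77, Zone=5, Status=4): rows 1, 6, 10, 13 → Reading = 221, 221, 221, 221 ✓
(Unit=A20, Zone=5, Status=9): rows 2, 7, 15 → Reading takes values {231, 223} — violation
(Unit=A20, Zone=10, Status=4): rows 3, 5, 9, 12 → Reading = 224, 224, 224, 224 ✓
(Unit=A19, Zone=5, Status=4): rows 4, 14 → Reading = 234, 234 ✓
(Unit=A77, Zone=10, Status=4): rows 8, 11 → Reading = 233, 233 ✓
Two rows agree on {Unit, Zone, Status} but differ on Reading, so {Unit, Zone, Status} -> Reading does not hold.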